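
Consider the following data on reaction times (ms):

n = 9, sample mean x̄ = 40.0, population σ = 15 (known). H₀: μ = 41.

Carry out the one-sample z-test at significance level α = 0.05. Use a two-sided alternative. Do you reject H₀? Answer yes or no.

reject H₀: no

SE = σ/√n = 15/√9 = 5.0000
z = (x̄−μ₀)/SE = (40.0−41)/5.0000 = -0.2000
p-value (two-sided) = 0.84148
At α=0.05: p ≥ α → fail to reject H₀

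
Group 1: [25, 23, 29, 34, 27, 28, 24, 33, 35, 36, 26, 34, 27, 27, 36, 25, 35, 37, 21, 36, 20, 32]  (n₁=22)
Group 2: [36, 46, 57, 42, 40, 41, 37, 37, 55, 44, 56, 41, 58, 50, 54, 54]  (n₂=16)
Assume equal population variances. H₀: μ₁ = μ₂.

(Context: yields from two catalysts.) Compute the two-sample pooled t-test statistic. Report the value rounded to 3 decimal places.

x̄₁=29.545, s₁=5.396, n₁=22
x̄₂=46.750, s₂=7.954, n₂=16
s_p² = [21·5.396² + 15·7.954²]/36 = 43.3460
SE = √(s_p²·(1/22+1/16)) = 2.1632
t = (29.545−46.750)/2.1632 = -7.9533
df = 36

test statistic = -7.953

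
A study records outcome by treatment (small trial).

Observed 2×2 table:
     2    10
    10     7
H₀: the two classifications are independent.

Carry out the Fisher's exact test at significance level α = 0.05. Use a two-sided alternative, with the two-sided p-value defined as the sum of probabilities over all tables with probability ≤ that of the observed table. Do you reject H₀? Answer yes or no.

reject H₀: no

Margins: r₁=12, r₂=17, c₁=12, c₂=17, n=29
p_obs = C(12,2)·C(17,10)/C(29,12); sum pmf over tables with pmf ≤ p_obs
p-value (two-sided) = 0.05348
At α=0.05: p ≥ α → fail to reject H₀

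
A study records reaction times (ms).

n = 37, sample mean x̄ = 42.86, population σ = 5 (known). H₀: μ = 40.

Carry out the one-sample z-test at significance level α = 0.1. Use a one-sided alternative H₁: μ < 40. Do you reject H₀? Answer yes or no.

reject H₀: no

SE = σ/√n = 5/√37 = 0.8220
z = (x̄−μ₀)/SE = (42.86−40)/0.8220 = 3.4793
p-value (one-sided, H₁ less) = 0.99975
At α=0.1: p ≥ α → fail to reject H₀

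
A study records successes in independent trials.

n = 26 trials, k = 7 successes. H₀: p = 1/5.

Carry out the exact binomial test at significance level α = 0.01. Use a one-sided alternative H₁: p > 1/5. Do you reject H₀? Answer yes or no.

reject H₀: no

Exact binomial: n=26, k=7, p₀=1/5=0.2000
P(X≥7) from Σ C(n,i)·p₀^i·(1−p₀)^(n−i)
p-value (one-sided, H₁ greater) = 0.25263
At α=0.01: p ≥ α → fail to reject H₀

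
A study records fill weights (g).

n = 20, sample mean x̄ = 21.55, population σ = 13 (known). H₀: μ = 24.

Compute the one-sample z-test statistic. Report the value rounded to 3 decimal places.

test statistic = -0.843

SE = σ/√n = 13/√20 = 2.9069
z = (x̄−μ₀)/SE = (21.55−24)/2.9069 = -0.8428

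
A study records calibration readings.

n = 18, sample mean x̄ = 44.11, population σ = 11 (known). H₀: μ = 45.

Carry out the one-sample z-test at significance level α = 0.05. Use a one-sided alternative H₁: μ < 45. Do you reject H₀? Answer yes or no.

reject H₀: no

SE = σ/√n = 11/√18 = 2.5927
z = (x̄−μ₀)/SE = (44.11−45)/2.5927 = -0.3433
p-value (one-sided, H₁ less) = 0.36570
At α=0.05: p ≥ α → fail to reject H₀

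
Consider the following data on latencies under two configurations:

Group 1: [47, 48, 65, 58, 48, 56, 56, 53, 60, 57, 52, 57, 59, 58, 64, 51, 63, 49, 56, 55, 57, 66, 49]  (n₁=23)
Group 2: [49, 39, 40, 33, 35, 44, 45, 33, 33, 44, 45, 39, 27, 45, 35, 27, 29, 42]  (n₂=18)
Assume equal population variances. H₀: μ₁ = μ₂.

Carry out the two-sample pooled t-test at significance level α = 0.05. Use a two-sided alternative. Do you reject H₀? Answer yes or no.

x̄₁=55.826, s₁=5.589, n₁=23
x̄₂=38.000, s₂=6.765, n₂=18
s_p² = [22·5.589² + 17·6.765²]/39 = 37.5719
SE = √(s_p²·(1/23+1/18)) = 1.9290
t = (55.826−38.000)/1.9290 = 9.2413
df = 39
p-value (two-sided) = 0.00000
At α=0.05: p < α → reject H₀

reject H₀: yes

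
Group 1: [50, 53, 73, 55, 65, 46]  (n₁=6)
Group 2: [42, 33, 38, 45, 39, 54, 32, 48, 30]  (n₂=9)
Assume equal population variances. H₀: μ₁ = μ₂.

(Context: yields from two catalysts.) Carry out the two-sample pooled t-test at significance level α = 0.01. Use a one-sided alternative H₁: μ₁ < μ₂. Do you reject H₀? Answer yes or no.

x̄₁=57.000, s₁=10.100, n₁=6
x̄₂=40.111, s₂=7.960, n₂=9
s_p² = [5·10.100² + 8·7.960²]/13 = 78.2222
SE = √(s_p²·(1/6+1/9)) = 4.6614
t = (57.000−40.111)/4.6614 = 3.6232
df = 13
p-value (one-sided, H₁ less) = 0.99845
At α=0.01: p ≥ α → fail to reject H₀

reject H₀: no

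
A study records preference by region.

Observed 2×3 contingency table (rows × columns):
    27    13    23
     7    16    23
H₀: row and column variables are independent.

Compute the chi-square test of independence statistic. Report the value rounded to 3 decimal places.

Row totals [63, 46], col totals [34, 29, 46], n=109
χ² = (27−19.65)²/19.65 + (13−16.76)²/16.76 + (23−26.59)²/26.59 + (7−14.35)²/14.35 + (16−12.24)²/12.24 + (23−19.41)²/19.41 = 9.6586
df = 2

test statistic = 9.659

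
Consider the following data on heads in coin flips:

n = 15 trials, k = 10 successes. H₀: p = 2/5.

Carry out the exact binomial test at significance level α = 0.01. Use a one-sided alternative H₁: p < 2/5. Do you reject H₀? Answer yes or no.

reject H₀: no

Exact binomial: n=15, k=10, p₀=2/5=0.4000
P(X≤10) from Σ C(n,i)·p₀^i·(1−p₀)^(n−i)
p-value (one-sided, H₁ less) = 0.99065
At α=0.01: p ≥ α → fail to reject H₀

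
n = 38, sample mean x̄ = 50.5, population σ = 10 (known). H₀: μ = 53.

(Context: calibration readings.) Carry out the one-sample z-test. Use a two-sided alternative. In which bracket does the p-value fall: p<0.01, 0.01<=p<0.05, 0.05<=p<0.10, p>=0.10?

p-value bracket: p>=0.10

SE = σ/√n = 10/√38 = 1.6222
z = (x̄−μ₀)/SE = (50.5−53)/1.6222 = -1.5411
p-value (two-sided) = 0.12329
→ bracket: p>=0.10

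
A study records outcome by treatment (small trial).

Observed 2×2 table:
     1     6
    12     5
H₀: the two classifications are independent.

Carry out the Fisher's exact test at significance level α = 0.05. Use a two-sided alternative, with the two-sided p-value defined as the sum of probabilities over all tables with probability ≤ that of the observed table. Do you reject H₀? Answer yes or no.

reject H₀: yes

Margins: r₁=7, r₂=17, c₁=13, c₂=11, n=24
p_obs = C(7,1)·C(17,12)/C(24,13); sum pmf over tables with pmf ≤ p_obs
p-value (two-sided) = 0.02326
At α=0.05: p < α → reject H₀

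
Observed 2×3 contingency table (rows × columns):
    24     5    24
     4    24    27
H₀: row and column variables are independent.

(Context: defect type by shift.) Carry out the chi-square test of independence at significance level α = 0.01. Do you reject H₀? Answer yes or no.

reject H₀: yes

Row totals [53, 55], col totals [28, 29, 51], n=108
χ² = (24−13.74)²/13.74 + (5−14.23)²/14.23 + (24−25.03)²/25.03 + (4−14.26)²/14.26 + (24−14.77)²/14.77 + (27−25.97)²/25.97 = 26.8826
df = 2
p-value (upper-tail) = 0.00000
At α=0.01: p < α → reject H₀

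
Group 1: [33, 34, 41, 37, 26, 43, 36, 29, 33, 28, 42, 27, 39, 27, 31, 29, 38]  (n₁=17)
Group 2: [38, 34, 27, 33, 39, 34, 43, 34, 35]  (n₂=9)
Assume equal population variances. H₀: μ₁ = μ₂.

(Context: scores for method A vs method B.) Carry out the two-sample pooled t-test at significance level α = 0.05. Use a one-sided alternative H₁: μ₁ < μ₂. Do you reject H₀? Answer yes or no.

x̄₁=33.706, s₁=5.621, n₁=17
x̄₂=35.222, s₂=4.466, n₂=9
s_p² = [16·5.621² + 8·4.466²]/24 = 27.7119
SE = √(s_p²·(1/17+1/9)) = 2.1701
t = (33.706−35.222)/2.1701 = -0.6988
df = 24
p-value (one-sided, H₁ less) = 0.24571
At α=0.05: p ≥ α → fail to reject H₀

reject H₀: no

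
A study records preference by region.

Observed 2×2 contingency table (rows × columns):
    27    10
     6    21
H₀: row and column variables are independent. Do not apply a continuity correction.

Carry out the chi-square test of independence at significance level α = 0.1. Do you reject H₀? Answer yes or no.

Row totals [37, 27], col totals [33, 31], n=64
χ² = (27−19.08)²/19.08 + (10−17.92)²/17.92 + (6−13.92)²/13.92 + (21−13.08)²/13.08 = 16.0974
df = 1
p-value (upper-tail) = 0.00006
At α=0.1: p < α → reject H₀

reject H₀: yes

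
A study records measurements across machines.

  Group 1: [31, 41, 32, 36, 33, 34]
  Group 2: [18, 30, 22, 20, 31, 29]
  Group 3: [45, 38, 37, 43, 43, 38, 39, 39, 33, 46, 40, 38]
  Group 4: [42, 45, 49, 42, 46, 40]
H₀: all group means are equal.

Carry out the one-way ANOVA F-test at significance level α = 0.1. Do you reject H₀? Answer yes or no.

reject H₀: yes

Group means [34.50, 25.00, 39.92, 44.00], grand mean 36.667
SSB = Σnᵢ(x̄ᵢ−x̄)² = 1294.250; SSW = ΣΣ(x−x̄ᵢ)² = 430.417
MSB = 1294.250/3 = 431.4167; MSW = 430.417/26 = 16.5545
F = MSB/MSW = 26.0604
df = (3, 26)
p-value (upper-tail) = 0.00000
At α=0.1: p < α → reject H₀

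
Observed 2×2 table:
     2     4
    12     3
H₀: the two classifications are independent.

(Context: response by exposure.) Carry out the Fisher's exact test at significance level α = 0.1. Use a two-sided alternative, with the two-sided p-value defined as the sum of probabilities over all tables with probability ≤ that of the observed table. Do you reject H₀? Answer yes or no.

Margins: r₁=6, r₂=15, c₁=14, c₂=7, n=21
p_obs = C(6,2)·C(15,12)/C(21,14); sum pmf over tables with pmf ≤ p_obs
p-value (two-sided) = 0.11958
At α=0.1: p ≥ α → fail to reject H₀

reject H₀: no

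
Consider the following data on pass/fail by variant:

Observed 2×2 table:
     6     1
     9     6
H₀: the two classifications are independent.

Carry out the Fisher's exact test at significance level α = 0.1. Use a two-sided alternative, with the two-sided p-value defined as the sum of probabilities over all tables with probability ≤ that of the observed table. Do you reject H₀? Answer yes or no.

reject H₀: no

Margins: r₁=7, r₂=15, c₁=15, c₂=7, n=22
p_obs = C(7,6)·C(15,9)/C(22,15); sum pmf over tables with pmf ≤ p_obs
p-value (two-sided) = 0.35009
At α=0.1: p ≥ α → fail to reject H₀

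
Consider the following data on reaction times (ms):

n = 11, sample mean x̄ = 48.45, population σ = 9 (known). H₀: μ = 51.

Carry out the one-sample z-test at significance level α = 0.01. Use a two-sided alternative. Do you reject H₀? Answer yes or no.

SE = σ/√n = 9/√11 = 2.7136
z = (x̄−μ₀)/SE = (48.45−51)/2.7136 = -0.9397
p-value (two-sided) = 0.34737
At α=0.01: p ≥ α → fail to reject H₀

reject H₀: no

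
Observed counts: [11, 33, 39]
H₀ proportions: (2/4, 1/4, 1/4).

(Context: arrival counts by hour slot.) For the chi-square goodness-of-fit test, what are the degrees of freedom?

degrees of freedom = 2

df = k − 1 = 3 − 1 = 2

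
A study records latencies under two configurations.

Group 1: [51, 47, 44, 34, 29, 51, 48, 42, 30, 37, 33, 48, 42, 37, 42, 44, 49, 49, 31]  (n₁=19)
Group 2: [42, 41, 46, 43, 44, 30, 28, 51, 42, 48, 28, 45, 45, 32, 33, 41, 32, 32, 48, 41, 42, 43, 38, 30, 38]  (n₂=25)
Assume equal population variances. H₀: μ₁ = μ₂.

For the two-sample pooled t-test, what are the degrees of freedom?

degrees of freedom = 42

df = n₁ + n₂ − 2 = 19 + 25 − 2 = 42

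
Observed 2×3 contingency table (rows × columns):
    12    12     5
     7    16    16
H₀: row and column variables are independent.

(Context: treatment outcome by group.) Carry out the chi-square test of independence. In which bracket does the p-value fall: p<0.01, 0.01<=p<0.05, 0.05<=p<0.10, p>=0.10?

Row totals [29, 39], col totals [19, 28, 21], n=68
χ² = (12−8.10)²/8.10 + (12−11.94)²/11.94 + (5−8.96)²/8.96 + (7−10.90)²/10.90 + (16−16.06)²/16.06 + (16−12.04)²/12.04 = 6.3151
df = 2
p-value (upper-tail) = 0.04253
→ bracket: 0.01<=p<0.05

p-value bracket: 0.01<=p<0.05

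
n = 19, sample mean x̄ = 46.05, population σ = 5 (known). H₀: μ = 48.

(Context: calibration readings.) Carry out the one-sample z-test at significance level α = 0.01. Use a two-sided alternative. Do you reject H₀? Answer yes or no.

reject H₀: no

SE = σ/√n = 5/√19 = 1.1471
z = (x̄−μ₀)/SE = (46.05−48)/1.1471 = -1.7000
p-value (two-sided) = 0.08914
At α=0.01: p ≥ α → fail to reject H₀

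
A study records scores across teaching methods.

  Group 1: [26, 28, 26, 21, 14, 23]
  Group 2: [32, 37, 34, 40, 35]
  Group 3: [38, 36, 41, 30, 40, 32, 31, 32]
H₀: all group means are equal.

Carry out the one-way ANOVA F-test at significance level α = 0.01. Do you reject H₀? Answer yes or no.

Group means [23.00, 35.60, 35.00], grand mean 31.368
SSB = Σnᵢ(x̄ᵢ−x̄)² = 615.221; SSW = ΣΣ(x−x̄ᵢ)² = 295.200
MSB = 615.221/2 = 307.6105; MSW = 295.200/16 = 18.4500
F = MSB/MSW = 16.6727
df = (2, 16)
p-value (upper-tail) = 0.00012
At α=0.01: p < α → reject H₀

reject H₀: yes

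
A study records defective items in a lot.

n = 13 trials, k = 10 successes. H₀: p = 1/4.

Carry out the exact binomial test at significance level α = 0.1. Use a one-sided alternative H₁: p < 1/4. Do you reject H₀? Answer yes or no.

Exact binomial: n=13, k=10, p₀=1/4=0.2500
P(X≤10) from Σ C(n,i)·p₀^i·(1−p₀)^(n−i)
p-value (one-sided, H₁ less) = 0.99999
At α=0.1: p ≥ α → fail to reject H₀

reject H₀: no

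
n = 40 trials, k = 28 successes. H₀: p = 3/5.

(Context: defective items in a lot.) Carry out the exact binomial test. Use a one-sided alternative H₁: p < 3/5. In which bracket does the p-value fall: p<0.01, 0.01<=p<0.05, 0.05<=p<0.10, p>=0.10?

p-value bracket: p>=0.10

Exact binomial: n=40, k=28, p₀=3/5=0.6000
P(X≤28) from Σ C(n,i)·p₀^i·(1−p₀)^(n−i)
p-value (one-sided, H₁ less) = 0.92905
→ bracket: p>=0.10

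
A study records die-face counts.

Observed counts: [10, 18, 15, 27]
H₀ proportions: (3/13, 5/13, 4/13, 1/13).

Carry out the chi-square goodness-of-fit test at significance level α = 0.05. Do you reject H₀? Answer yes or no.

n = 70; E_i = n·p_i = [16.15, 26.92, 21.54, 5.38]
χ² = (10−16.15)²/16.15 + (18−26.92)²/26.92 + (15−21.54)²/21.54 + (27−5.38)²/5.38 = 94.0569
df = 3
p-value (upper-tail) = 0.00000
At α=0.05: p < α → reject H₀

reject H₀: yes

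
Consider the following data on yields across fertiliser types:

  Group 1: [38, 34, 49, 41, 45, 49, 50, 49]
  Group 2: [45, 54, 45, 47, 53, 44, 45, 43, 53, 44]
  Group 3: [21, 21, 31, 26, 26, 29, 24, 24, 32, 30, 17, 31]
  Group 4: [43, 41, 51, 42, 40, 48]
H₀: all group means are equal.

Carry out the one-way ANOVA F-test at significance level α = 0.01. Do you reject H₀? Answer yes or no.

Group means [44.38, 47.30, 26.00, 44.17], grand mean 39.028
SSB = Σnᵢ(x̄ᵢ−x̄)² = 3108.164; SSW = ΣΣ(x−x̄ᵢ)² = 766.808
MSB = 3108.164/3 = 1036.0546; MSW = 766.808/32 = 23.9628
F = MSB/MSW = 43.2360
df = (3, 32)
p-value (upper-tail) = 0.00000
At α=0.01: p < α → reject H₀

reject H₀: yes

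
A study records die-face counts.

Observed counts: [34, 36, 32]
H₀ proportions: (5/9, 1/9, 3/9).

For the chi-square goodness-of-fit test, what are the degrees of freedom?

df = k − 1 = 3 − 1 = 2

degrees of freedom = 2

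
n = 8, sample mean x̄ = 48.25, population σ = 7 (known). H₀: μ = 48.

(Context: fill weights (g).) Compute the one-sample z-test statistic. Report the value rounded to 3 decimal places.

SE = σ/√n = 7/√8 = 2.4749
z = (x̄−μ₀)/SE = (48.25−48)/2.4749 = 0.1010

test statistic = 0.101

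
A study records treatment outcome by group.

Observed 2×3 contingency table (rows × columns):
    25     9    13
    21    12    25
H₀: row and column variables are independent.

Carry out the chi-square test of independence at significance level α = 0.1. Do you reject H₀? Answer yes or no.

reject H₀: no

Row totals [47, 58], col totals [46, 21, 38], n=105
χ² = (25−20.59)²/20.59 + (9−9.40)²/9.40 + (13−17.01)²/17.01 + (21−25.41)²/25.41 + (12−11.60)²/11.60 + (25−20.99)²/20.99 = 3.4514
df = 2
p-value (upper-tail) = 0.17805
At α=0.1: p ≥ α → fail to reject H₀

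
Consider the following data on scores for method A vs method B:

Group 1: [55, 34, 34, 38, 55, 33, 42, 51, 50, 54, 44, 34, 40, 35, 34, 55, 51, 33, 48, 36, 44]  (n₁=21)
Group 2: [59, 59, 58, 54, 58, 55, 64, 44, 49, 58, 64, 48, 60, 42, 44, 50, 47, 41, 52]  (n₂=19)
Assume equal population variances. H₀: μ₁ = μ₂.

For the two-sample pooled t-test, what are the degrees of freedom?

degrees of freedom = 38

df = n₁ + n₂ − 2 = 21 + 19 − 2 = 38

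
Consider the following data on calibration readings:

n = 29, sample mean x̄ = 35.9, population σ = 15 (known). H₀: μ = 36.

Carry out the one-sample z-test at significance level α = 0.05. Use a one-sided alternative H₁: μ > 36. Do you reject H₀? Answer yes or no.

reject H₀: no

SE = σ/√n = 15/√29 = 2.7854
z = (x̄−μ₀)/SE = (35.9−36)/2.7854 = -0.0359
p-value (one-sided, H₁ greater) = 0.51432
At α=0.05: p ≥ α → fail to reject H₀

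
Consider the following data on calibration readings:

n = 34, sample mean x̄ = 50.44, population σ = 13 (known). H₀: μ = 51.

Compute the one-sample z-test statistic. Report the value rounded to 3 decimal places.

test statistic = -0.251

SE = σ/√n = 13/√34 = 2.2295
z = (x̄−μ₀)/SE = (50.44−51)/2.2295 = -0.2512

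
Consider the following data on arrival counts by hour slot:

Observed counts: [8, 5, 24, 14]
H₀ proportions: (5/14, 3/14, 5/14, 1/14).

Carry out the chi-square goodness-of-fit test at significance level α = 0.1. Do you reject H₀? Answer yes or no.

n = 51; E_i = n·p_i = [18.21, 10.93, 18.21, 3.64]
χ² = (8−18.21)²/18.21 + (5−10.93)²/10.93 + (24−18.21)²/18.21 + (14−3.64)²/3.64 = 40.2288
df = 3
p-value (upper-tail) = 0.00000
At α=0.1: p < α → reject H₀

reject H₀: yes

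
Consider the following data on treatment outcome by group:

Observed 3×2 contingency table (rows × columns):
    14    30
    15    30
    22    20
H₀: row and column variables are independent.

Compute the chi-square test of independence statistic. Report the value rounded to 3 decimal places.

Row totals [44, 45, 42], col totals [51, 80], n=131
χ² = (14−17.13)²/17.13 + (30−26.87)²/26.87 + (15−17.52)²/17.52 + (30−27.48)²/27.48 + (22−16.35)²/16.35 + (20−25.65)²/25.65 = 4.7251
df = 2

test statistic = 4.725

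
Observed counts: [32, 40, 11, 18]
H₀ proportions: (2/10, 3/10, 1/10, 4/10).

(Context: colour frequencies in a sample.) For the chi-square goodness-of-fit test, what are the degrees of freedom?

degrees of freedom = 3

df = k − 1 = 4 − 1 = 3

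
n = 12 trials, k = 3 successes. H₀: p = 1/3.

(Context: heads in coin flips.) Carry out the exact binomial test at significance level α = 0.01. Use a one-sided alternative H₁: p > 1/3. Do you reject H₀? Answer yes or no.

Exact binomial: n=12, k=3, p₀=1/3=0.3333
P(X≥3) from Σ C(n,i)·p₀^i·(1−p₀)^(n−i)
p-value (one-sided, H₁ greater) = 0.81888
At α=0.01: p ≥ α → fail to reject H₀

reject H₀: no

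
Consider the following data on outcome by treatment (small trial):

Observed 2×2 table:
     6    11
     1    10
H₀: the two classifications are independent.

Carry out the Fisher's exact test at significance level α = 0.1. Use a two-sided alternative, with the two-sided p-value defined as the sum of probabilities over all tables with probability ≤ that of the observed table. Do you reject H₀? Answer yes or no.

reject H₀: no

Margins: r₁=17, r₂=11, c₁=7, c₂=21, n=28
p_obs = C(17,6)·C(11,1)/C(28,7); sum pmf over tables with pmf ≤ p_obs
p-value (two-sided) = 0.19138
At α=0.1: p ≥ α → fail to reject H₀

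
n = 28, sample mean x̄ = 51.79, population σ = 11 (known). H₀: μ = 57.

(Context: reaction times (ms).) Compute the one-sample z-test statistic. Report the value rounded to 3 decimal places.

test statistic = -2.506

SE = σ/√n = 11/√28 = 2.0788
z = (x̄−μ₀)/SE = (51.79−57)/2.0788 = -2.5062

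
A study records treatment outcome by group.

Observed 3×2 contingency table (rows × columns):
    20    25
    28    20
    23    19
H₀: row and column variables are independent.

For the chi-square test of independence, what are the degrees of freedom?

df = (r−1)(c−1) = (3−1)·(2−1) = 2

degrees of freedom = 2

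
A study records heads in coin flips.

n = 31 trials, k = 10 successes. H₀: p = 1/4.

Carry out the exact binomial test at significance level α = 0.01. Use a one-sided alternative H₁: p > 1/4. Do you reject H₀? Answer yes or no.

reject H₀: no

Exact binomial: n=31, k=10, p₀=1/4=0.2500
P(X≥10) from Σ C(n,i)·p₀^i·(1−p₀)^(n−i)
p-value (one-sided, H₁ greater) = 0.22905
At α=0.01: p ≥ α → fail to reject H₀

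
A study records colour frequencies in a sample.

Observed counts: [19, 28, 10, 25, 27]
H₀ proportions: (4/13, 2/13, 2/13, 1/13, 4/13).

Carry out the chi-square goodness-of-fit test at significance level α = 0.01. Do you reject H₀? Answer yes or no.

n = 109; E_i = n·p_i = [33.54, 16.77, 16.77, 8.38, 33.54]
χ² = (19−33.54)²/33.54 + (28−16.77)²/16.77 + (10−16.77)²/16.77 + (25−8.38)²/8.38 + (27−33.54)²/33.54 = 50.7569
df = 4
p-value (upper-tail) = 0.00000
At α=0.01: p < α → reject H₀

reject H₀: yes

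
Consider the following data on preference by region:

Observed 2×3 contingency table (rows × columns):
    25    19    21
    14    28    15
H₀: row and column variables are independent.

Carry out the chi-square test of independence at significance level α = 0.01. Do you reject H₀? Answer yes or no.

Row totals [65, 57], col totals [39, 47, 36], n=122
χ² = (25−20.78)²/20.78 + (19−25.04)²/25.04 + (21−19.18)²/19.18 + (14−18.22)²/18.22 + (28−21.96)²/21.96 + (15−16.82)²/16.82 = 5.3243
df = 2
p-value (upper-tail) = 0.06980
At α=0.01: p ≥ α → fail to reject H₀

reject H₀: no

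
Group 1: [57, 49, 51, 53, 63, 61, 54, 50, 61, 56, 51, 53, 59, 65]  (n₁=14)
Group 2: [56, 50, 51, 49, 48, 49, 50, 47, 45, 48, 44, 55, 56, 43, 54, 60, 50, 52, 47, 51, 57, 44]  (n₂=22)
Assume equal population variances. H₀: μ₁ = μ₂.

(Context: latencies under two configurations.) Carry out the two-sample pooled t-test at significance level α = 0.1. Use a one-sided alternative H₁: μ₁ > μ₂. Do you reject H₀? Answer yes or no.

reject H₀: yes

x̄₁=55.929, s₁=5.166, n₁=14
x̄₂=50.273, s₂=4.579, n₂=22
s_p² = [13·5.166² + 21·4.579²]/34 = 23.1557
SE = √(s_p²·(1/14+1/22)) = 1.6451
t = (55.929−50.273)/1.6451 = 3.4379
df = 34
p-value (one-sided, H₁ greater) = 0.00078
At α=0.1: p < α → reject H₀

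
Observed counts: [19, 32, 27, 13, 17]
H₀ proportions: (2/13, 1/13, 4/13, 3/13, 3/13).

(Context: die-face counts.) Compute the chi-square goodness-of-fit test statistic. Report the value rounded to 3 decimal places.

test statistic = 77.300

n = 108; E_i = n·p_i = [16.62, 8.31, 33.23, 24.92, 24.92]
χ² = (19−16.62)²/16.62 + (32−8.31)²/8.31 + (27−33.23)²/33.23 + (13−24.92)²/24.92 + (17−24.92)²/24.92 = 77.3002
df = 4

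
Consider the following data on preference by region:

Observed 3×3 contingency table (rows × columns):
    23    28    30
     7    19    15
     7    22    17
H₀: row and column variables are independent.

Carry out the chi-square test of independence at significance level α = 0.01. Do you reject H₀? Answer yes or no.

Row totals [81, 41, 46], col totals [37, 69, 62], n=168
χ² = (23−17.84)²/17.84 + (28−33.27)²/33.27 + (30−29.89)²/29.89 + (7−9.03)²/9.03 + (19−16.84)²/16.84 + (15−15.13)²/15.13 + (7−10.13)²/10.13 + (22−18.89)²/18.89 + (17−16.98)²/16.98 = 4.5408
df = 4
p-value (upper-tail) = 0.33774
At α=0.01: p ≥ α → fail to reject H₀

reject H₀: no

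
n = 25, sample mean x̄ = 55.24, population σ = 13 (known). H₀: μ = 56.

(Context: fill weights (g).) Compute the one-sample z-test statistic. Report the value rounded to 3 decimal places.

test statistic = -0.292

SE = σ/√n = 13/√25 = 2.6000
z = (x̄−μ₀)/SE = (55.24−56)/2.6000 = -0.2923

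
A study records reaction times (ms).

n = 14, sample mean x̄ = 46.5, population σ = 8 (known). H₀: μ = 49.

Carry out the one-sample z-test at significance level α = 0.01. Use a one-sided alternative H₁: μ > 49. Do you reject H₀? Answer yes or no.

SE = σ/√n = 8/√14 = 2.1381
z = (x̄−μ₀)/SE = (46.5−49)/2.1381 = -1.1693
p-value (one-sided, H₁ greater) = 0.87885
At α=0.01: p ≥ α → fail to reject H₀

reject H₀: no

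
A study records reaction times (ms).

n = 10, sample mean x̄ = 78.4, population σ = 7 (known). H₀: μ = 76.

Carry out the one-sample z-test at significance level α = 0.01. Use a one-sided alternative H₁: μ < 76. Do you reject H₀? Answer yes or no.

SE = σ/√n = 7/√10 = 2.2136
z = (x̄−μ₀)/SE = (78.4−76)/2.2136 = 1.0842
p-value (one-sided, H₁ less) = 0.86086
At α=0.01: p ≥ α → fail to reject H₀

reject H₀: no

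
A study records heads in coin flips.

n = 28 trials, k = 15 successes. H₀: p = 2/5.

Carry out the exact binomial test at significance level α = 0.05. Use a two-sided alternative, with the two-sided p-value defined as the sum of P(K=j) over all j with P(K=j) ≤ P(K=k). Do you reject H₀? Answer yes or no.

reject H₀: no

Exact binomial: n=28, k=15, p₀=2/5=0.4000
P(X=j) = C(n,j)·p₀^j·(1−p₀)^(n−j); p = Σ P(X=j) over j with P(X=j) ≤ P(X=15)
p-value (two-sided) = 0.17647
At α=0.05: p ≥ α → fail to reject H₀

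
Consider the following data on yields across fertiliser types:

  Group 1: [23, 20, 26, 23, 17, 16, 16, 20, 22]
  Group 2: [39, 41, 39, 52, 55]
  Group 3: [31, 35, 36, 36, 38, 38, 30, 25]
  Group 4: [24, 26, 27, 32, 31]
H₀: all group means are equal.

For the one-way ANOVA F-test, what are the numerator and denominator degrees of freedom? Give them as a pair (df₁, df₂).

degrees of freedom = [3, 23]

k = 4 groups, N = 27 total
df = (k−1, N−k) = (4−1, 27−4) = (3, 23)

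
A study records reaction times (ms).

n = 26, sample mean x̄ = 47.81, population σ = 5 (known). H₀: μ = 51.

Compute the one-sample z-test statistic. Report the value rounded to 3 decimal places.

SE = σ/√n = 5/√26 = 0.9806
z = (x̄−μ₀)/SE = (47.81−51)/0.9806 = -3.2532

test statistic = -3.253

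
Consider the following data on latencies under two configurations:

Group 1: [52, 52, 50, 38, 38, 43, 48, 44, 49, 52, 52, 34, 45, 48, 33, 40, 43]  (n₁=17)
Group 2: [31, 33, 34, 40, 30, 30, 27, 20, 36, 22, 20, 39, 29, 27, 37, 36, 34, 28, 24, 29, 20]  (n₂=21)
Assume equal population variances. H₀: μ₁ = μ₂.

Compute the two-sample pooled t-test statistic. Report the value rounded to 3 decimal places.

test statistic = 7.303

x̄₁=44.765, s₁=6.379, n₁=17
x̄₂=29.810, s₂=6.194, n₂=21
s_p² = [16·6.379² + 20·6.194²]/36 = 39.3971
SE = √(s_p²·(1/17+1/21)) = 2.0478
t = (44.765−29.810)/2.0478 = 7.3030
df = 36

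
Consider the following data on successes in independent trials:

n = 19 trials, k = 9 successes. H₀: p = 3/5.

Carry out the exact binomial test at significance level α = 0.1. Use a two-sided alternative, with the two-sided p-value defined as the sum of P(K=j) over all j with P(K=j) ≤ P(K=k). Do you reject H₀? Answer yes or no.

Exact binomial: n=19, k=9, p₀=3/5=0.6000
P(X=j) = C(n,j)·p₀^j·(1−p₀)^(n−j); p = Σ P(X=j) over j with P(X=j) ≤ P(X=9)
p-value (two-sided) = 0.34901
At α=0.1: p ≥ α → fail to reject H₀

reject H₀: no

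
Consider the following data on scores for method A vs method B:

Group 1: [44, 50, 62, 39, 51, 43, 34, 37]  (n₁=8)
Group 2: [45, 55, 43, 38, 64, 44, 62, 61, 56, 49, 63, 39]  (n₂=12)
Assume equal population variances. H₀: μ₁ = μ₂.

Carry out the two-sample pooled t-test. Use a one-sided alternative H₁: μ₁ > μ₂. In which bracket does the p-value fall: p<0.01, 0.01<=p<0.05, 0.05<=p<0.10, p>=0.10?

p-value bracket: p>=0.10

x̄₁=45.000, s₁=9.071, n₁=8
x̄₂=51.583, s₂=9.709, n₂=12
s_p² = [7·9.071² + 11·9.709²]/18 = 89.6065
SE = √(s_p²·(1/8+1/12)) = 4.3207
t = (45.000−51.583)/4.3207 = -1.5237
df = 18
p-value (one-sided, H₁ greater) = 0.92752
→ bracket: p>=0.10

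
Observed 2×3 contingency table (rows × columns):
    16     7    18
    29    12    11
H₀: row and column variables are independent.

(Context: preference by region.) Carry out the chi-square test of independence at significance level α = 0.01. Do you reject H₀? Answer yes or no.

Row totals [41, 52], col totals [45, 19, 29], n=93
χ² = (16−19.84)²/19.84 + (7−8.38)²/8.38 + (18−12.78)²/12.78 + (29−25.16)²/25.16 + (12−10.62)²/10.62 + (11−16.22)²/16.22 = 5.5374
df = 2
p-value (upper-tail) = 0.06274
At α=0.01: p ≥ α → fail to reject H₀

reject H₀: no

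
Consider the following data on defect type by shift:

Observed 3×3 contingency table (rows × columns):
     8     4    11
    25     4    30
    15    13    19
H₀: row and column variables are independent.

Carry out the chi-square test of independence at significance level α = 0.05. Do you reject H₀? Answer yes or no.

Row totals [23, 59, 47], col totals [48, 21, 60], n=129
χ² = (8−8.56)²/8.56 + (4−3.74)²/3.74 + (11−10.70)²/10.70 + (25−21.95)²/21.95 + (4−9.60)²/9.60 + (30−27.44)²/27.44 + (15−17.49)²/17.49 + (13−7.65)²/7.65 + (19−21.86)²/21.86 = 8.4618
df = 4
p-value (upper-tail) = 0.07605
At α=0.05: p ≥ α → fail to reject H₀

reject H₀: no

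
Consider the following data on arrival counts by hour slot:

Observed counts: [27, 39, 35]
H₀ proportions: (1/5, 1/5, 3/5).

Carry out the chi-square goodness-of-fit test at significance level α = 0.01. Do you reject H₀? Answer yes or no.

reject H₀: yes

n = 101; E_i = n·p_i = [20.20, 20.20, 60.60]
χ² = (27−20.20)²/20.20 + (39−20.20)²/20.20 + (35−60.60)²/60.60 = 30.6007
df = 2
p-value (upper-tail) = 0.00000
At α=0.01: p < α → reject H₀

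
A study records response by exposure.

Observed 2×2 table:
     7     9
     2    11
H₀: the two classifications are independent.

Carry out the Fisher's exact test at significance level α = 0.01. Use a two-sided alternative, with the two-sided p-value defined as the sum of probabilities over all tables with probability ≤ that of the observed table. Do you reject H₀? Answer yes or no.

reject H₀: no

Margins: r₁=16, r₂=13, c₁=9, c₂=20, n=29
p_obs = C(16,7)·C(13,2)/C(29,9); sum pmf over tables with pmf ≤ p_obs
p-value (two-sided) = 0.12964
At α=0.01: p ≥ α → fail to reject H₀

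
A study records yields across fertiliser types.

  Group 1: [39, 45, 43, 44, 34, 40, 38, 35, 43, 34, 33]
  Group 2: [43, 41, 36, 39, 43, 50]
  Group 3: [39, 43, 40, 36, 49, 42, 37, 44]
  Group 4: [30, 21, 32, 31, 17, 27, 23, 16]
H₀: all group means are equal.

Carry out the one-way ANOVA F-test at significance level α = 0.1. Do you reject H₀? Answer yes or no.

reject H₀: yes

Group means [38.91, 42.00, 41.25, 24.62], grand mean 36.576
SSB = Σnᵢ(x̄ᵢ−x̄)² = 1553.777; SSW = ΣΣ(x−x̄ᵢ)² = 710.284
MSB = 1553.777/3 = 517.9255; MSW = 710.284/29 = 24.4926
F = MSB/MSW = 21.1462
df = (3, 29)
p-value (upper-tail) = 0.00000
At α=0.1: p < α → reject H₀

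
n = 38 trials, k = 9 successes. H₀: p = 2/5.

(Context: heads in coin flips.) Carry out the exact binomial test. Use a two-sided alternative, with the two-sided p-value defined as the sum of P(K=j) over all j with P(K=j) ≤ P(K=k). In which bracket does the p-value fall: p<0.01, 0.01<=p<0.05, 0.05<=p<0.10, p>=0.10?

p-value bracket: 0.01<=p<0.05

Exact binomial: n=38, k=9, p₀=2/5=0.4000
P(X=j) = C(n,j)·p₀^j·(1−p₀)^(n−j); p = Σ P(X=j) over j with P(X=j) ≤ P(X=9)
p-value (two-sided) = 0.04624
→ bracket: 0.01<=p<0.05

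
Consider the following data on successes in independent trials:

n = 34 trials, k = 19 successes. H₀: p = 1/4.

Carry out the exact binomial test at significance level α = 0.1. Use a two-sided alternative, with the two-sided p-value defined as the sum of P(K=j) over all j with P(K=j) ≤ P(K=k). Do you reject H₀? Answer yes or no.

reject H₀: yes

Exact binomial: n=34, k=19, p₀=1/4=0.2500
P(X=j) = C(n,j)·p₀^j·(1−p₀)^(n−j); p = Σ P(X=j) over j with P(X=j) ≤ P(X=19)
p-value (two-sided) = 0.00018
At α=0.1: p < α → reject H₀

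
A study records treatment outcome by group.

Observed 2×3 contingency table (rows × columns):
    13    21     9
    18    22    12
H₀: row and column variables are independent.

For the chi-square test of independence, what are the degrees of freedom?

degrees of freedom = 2

df = (r−1)(c−1) = (2−1)·(3−1) = 2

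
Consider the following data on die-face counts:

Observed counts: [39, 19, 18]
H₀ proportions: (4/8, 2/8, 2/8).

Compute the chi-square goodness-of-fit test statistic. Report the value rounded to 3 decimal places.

n = 76; E_i = n·p_i = [38.00, 19.00, 19.00]
χ² = (39−38.00)²/38.00 + (19−19.00)²/19.00 + (18−19.00)²/19.00 = 0.0789
df = 2

test statistic = 0.079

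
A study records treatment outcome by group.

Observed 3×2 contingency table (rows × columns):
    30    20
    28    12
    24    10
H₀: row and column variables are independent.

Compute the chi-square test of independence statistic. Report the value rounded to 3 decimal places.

Row totals [50, 40, 34], col totals [82, 42], n=124
χ² = (30−33.06)²/33.06 + (20−16.94)²/16.94 + (28−26.45)²/26.45 + (12−13.55)²/13.55 + (24−22.48)²/22.48 + (10−11.52)²/11.52 = 1.4080
df = 2

test statistic = 1.408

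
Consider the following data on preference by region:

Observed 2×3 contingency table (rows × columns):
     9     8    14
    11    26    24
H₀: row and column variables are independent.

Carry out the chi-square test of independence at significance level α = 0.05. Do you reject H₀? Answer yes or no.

reject H₀: no

Row totals [31, 61], col totals [20, 34, 38], n=92
χ² = (9−6.74)²/6.74 + (8−11.46)²/11.46 + (14−12.80)²/12.80 + (11−13.26)²/13.26 + (26−22.54)²/22.54 + (24−25.20)²/25.20 = 2.8852
df = 2
p-value (upper-tail) = 0.23632
At α=0.05: p ≥ α → fail to reject H₀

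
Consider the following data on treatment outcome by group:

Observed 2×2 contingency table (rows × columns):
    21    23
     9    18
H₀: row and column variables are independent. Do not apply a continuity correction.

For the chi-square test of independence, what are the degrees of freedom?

degrees of freedom = 1

df = (r−1)(c−1) = (2−1)·(2−1) = 1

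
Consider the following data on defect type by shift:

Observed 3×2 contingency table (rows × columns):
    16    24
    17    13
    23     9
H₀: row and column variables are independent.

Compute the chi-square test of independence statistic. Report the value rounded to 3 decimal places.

Row totals [40, 30, 32], col totals [56, 46], n=102
χ² = (16−21.96)²/21.96 + (24−18.04)²/18.04 + (17−16.47)²/16.47 + (13−13.53)²/13.53 + (23−17.57)²/17.57 + (9−14.43)²/14.43 = 7.3486
df = 2

test statistic = 7.349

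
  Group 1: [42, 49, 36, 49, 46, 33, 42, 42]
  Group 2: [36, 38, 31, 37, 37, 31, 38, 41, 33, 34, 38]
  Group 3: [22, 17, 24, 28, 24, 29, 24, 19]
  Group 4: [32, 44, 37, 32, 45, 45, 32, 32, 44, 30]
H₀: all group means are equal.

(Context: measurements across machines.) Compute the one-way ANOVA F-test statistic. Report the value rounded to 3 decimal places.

test statistic = 21.109

Group means [42.38, 35.82, 23.38, 37.30], grand mean 34.946
SSB = Σnᵢ(x̄ᵢ−x̄)² = 1576.406; SSW = ΣΣ(x−x̄ᵢ)² = 821.486
MSB = 1576.406/3 = 525.4685; MSW = 821.486/33 = 24.8935
F = MSB/MSW = 21.1086
df = (3, 33)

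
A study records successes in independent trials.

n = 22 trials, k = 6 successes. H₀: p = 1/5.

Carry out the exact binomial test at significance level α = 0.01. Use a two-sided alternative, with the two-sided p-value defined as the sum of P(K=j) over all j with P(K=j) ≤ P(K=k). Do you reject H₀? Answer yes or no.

Exact binomial: n=22, k=6, p₀=1/5=0.2000
P(X=j) = C(n,j)·p₀^j·(1−p₀)^(n−j); p = Σ P(X=j) over j with P(X=j) ≤ P(X=6)
p-value (two-sided) = 0.42185
At α=0.01: p ≥ α → fail to reject H₀

reject H₀: no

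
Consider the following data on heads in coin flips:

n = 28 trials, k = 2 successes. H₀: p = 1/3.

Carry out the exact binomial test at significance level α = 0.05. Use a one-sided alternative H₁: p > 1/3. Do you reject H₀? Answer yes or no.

Exact binomial: n=28, k=2, p₀=1/3=0.3333
P(X≥2) from Σ C(n,i)·p₀^i·(1−p₀)^(n−i)
p-value (one-sided, H₁ greater) = 0.99982
At α=0.05: p ≥ α → fail to reject H₀

reject H₀: no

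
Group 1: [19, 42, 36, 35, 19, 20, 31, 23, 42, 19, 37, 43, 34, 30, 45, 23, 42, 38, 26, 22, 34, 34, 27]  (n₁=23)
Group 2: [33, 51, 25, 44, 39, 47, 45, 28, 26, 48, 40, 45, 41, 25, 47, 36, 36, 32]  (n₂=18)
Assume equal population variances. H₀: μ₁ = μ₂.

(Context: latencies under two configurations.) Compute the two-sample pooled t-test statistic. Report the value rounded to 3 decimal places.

test statistic = -2.539

x̄₁=31.348, s₁=8.679, n₁=23
x̄₂=38.222, s₂=8.503, n₂=18
s_p² = [22·8.679² + 17·8.503²]/39 = 74.0084
SE = √(s_p²·(1/23+1/18)) = 2.7073
t = (31.348−38.222)/2.7073 = -2.5392
df = 39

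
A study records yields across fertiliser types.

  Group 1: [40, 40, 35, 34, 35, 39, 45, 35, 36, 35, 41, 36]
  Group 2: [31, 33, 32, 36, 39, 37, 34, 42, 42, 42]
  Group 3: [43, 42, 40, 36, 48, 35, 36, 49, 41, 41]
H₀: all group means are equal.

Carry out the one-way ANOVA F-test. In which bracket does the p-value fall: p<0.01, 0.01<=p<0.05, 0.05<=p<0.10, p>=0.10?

Group means [37.58, 36.80, 41.10], grand mean 38.438
SSB = Σnᵢ(x̄ᵢ−x̄)² = 106.458; SSW = ΣΣ(x−x̄ᵢ)² = 495.417
MSB = 106.458/2 = 53.2292; MSW = 495.417/29 = 17.0833
F = MSB/MSW = 3.1159
df = (2, 29)
p-value (upper-tail) = 0.05946
→ bracket: 0.05<=p<0.10

p-value bracket: 0.05<=p<0.10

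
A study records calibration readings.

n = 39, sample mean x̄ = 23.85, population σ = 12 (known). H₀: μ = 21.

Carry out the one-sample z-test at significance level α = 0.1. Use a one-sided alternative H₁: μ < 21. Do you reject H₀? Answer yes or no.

SE = σ/√n = 12/√39 = 1.9215
z = (x̄−μ₀)/SE = (23.85−21)/1.9215 = 1.4832
p-value (one-sided, H₁ less) = 0.93099
At α=0.1: p ≥ α → fail to reject H₀

reject H₀: no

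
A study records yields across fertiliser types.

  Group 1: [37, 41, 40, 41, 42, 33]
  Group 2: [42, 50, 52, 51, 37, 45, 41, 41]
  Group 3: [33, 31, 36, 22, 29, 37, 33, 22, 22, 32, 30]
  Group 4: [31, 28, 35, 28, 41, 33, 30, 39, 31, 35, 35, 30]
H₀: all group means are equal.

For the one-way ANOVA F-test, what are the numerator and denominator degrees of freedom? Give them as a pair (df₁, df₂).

k = 4 groups, N = 37 total
df = (k−1, N−k) = (4−1, 37−4) = (3, 33)

degrees of freedom = [3, 33]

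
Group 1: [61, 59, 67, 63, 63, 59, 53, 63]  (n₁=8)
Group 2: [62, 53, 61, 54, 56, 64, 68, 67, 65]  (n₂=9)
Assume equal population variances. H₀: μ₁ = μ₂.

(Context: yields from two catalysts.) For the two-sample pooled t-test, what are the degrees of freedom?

degrees of freedom = 15

df = n₁ + n₂ − 2 = 8 + 9 − 2 = 15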